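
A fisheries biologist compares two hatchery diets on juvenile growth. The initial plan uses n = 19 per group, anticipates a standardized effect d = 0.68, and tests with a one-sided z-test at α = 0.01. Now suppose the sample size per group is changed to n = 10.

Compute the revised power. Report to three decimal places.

Power ≈ 0.210

With n = 10 per group: δ = d·√(n/2) = 0.68 × √(10/2) = 1.5205. Critical value z_{0.01} = 2.326.
Revised power = P(Z > 2.326 − δ) = Φ(-0.806) = 0.2102.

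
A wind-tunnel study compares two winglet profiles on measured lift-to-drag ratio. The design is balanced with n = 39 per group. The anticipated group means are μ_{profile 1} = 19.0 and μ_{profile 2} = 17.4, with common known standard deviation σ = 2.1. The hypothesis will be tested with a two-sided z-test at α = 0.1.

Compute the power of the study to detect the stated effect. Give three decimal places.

Standardized effect: d = |μ_{profile 1} − μ_{profile 2}| / σ = |19.0 − 17.4| / 2.1 = 0.7619
Noncentrality parameter: δ = d·√(n/2) = 0.7619 × √(39/2) = 3.3645
Critical value for a two-sided test at α = 0.1: z_{α/2} = 1.645.
Power = Φ(δ − 1.645) + Φ(−δ − 1.645) = Φ(1.720) + Φ(-5.009) = 0.9572 + 0.0000 = 0.9573.

Power ≈ 0.957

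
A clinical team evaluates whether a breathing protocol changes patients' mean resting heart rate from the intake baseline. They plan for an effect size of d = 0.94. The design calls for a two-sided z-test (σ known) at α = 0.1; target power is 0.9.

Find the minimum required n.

n = 10

For power 0.9 need Φ(δ − z_{0.05}) = 0.9, so δ = z_{0.05} + z_{0.10} = 1.645 + 1.282 = 2.926.
(For δ > 0 the lower-tail rejection region contributes negligibly to power, so the one-term inversion is standard.)
δ = d·√n ⇒ n = (δ/d)² = (2.926 / 0.94)² = 9.69.
Round up to the next whole unit.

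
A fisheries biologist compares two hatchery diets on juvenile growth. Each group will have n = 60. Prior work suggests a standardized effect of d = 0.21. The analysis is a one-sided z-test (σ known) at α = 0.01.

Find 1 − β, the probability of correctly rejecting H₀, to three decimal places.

Power ≈ 0.120

Noncentrality parameter: δ = d·√(n/2) = 0.21 × √(60/2) = 1.1502
Critical value for a one-sided test at α = 0.01: z_α = 2.326.
Power = P(Z > 2.326 − δ) = Φ(-1.176) = 0.1198.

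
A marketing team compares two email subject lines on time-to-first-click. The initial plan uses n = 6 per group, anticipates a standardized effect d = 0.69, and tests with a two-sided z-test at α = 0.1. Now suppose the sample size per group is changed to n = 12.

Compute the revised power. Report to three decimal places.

Power ≈ 0.518

With n = 12 per group: δ = d·√(n/2) = 0.69 × √(12/2) = 1.6901. Critical value z_{0.05} = 1.645.
Revised power = Φ(δ − 1.645) + Φ(−δ − 1.645) = Φ(0.045) + Φ(-3.335) = 0.5181 + 0.0004 = 0.5185.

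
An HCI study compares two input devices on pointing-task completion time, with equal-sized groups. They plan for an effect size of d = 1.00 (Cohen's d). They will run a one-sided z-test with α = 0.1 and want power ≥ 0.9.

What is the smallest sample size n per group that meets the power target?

For power 0.9 need Φ(δ − z_{0.1}) = 0.9, so δ = z_{0.1} + z_{0.10} = 1.282 + 1.282 = 2.563.
δ = d·√(n/2) ⇒ n = 2(δ/d)² = 2 × (2.563 / 1.00)² = 13.14.
Rounding up, n = 14 per group.

n = 14 per group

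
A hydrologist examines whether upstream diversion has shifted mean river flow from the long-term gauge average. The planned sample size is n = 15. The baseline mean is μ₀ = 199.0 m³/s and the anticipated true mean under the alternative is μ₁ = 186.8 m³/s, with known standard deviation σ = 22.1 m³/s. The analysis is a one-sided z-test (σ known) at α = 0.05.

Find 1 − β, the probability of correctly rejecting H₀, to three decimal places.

Standardized effect: d = |μ₁ − μ₀| / σ = |186.8 − 199.0| / 22.1 = 0.5520
Noncentrality parameter: δ = d·√n = 0.5520 × √15 = 2.1380
Critical value for a one-sided test at α = 0.05: z_α = 1.645.
Power = Φ(δ − 1.645) = Φ(0.493) = 0.6891.

Power ≈ 0.689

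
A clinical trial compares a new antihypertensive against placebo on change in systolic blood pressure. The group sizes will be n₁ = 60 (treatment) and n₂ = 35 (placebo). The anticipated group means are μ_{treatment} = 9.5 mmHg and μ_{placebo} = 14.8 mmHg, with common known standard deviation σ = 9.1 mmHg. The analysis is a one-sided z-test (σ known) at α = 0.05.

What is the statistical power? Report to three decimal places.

Power ≈ 0.863

Standardized effect: d = |μ_{treatment} − μ_{placebo}| / σ = |9.5 − 14.8| / 9.1 = 0.5824
Noncentrality parameter: δ = d / √(1/n₁ + 1/n₂) = 0.5824 / √(1/60 + 1/35) = 2.7383
Critical value for a one-sided test at α = 0.05: z_α = 1.645.
Power = P(Z > 1.645 − δ) = Φ(1.093) = 0.8629.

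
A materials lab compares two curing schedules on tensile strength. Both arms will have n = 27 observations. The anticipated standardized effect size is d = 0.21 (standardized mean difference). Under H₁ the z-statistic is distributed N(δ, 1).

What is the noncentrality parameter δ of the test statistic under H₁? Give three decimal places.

δ = d·√(n/2) = 0.21 × √(27/2) = 0.7716

δ ≈ 0.772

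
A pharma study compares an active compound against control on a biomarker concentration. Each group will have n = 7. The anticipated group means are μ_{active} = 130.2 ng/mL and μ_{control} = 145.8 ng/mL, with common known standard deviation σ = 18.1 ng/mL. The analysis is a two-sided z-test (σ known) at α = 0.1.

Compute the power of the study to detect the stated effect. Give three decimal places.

Standardized effect: d = |μ_{active} − μ_{control}| / σ = |130.2 − 145.8| / 18.1 = 0.8619
Noncentrality parameter: δ = d·√(n/2) = 0.8619 × √(7/2) = 1.6124
Critical value for a two-sided test at α = 0.1: z_{α/2} = 1.645.
Power = Φ(δ − 1.645) + Φ(−δ − 1.645) = Φ(-0.032) + Φ(-3.257) = 0.4871 + 0.0006 = 0.4876.

Power ≈ 0.488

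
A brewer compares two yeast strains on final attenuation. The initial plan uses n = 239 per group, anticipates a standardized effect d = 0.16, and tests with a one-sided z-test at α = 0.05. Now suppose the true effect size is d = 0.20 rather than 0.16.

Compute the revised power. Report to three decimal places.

Power ≈ 0.706

With d = 0.20: δ = d·√(n/2) = 0.20 × √(239/2) = 2.1863. Critical value z_{0.05} = 1.645.
Revised power = P(Z > 1.645 − δ) = Φ(0.541) = 0.7059.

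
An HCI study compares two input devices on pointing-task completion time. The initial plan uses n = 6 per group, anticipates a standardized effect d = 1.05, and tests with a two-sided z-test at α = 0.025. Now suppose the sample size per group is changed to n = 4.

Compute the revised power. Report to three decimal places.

Power ≈ 0.225

With n = 4 per group: δ = d·√(n/2) = 1.05 × √(4/2) = 1.4849. Critical value z_{0.0125} = 2.241.
Revised power = Φ(δ − 2.241) + Φ(−δ − 2.241) = Φ(-0.756) + Φ(-3.726) = 0.2247 + 0.0001 = 0.2248.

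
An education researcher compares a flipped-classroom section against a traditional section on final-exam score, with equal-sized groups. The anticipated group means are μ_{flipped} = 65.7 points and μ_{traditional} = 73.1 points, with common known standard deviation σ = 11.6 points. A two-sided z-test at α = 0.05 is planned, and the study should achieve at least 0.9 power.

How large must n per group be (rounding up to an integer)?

Standardized effect: d = |μ_{flipped} − μ_{traditional}| / σ = |65.7 − 73.1| / 11.6 = 0.6379
For power 0.9 need Φ(δ − z_{0.025}) = 0.9, so δ = z_{0.025} + z_{0.10} = 1.960 + 1.282 = 3.242.
(Ignoring the negligible lower-tail rejection probability gives the usual closed-form inversion.)
δ = d·√(n/2) ⇒ n = 2(δ/d)² = 2 × (3.242 / 0.6379)² = 51.64.
Round up to the next whole unit.

n = 52 per group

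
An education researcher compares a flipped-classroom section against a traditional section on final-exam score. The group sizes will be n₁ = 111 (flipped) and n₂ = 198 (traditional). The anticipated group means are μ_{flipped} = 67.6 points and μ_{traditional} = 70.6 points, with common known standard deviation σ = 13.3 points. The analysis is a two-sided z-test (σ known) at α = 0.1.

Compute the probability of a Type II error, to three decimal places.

β ≈ 0.398

Standardized effect: d = |μ_{flipped} − μ_{traditional}| / σ = |67.6 − 70.6| / 13.3 = 0.2256
Noncentrality parameter: δ = d / √(1/n₁ + 1/n₂) = 0.2256 / √(1/111 + 1/198) = 1.9023
Two-sided α = 0.1 → critical value z_{0.05} = 1.645.
Power = Φ(δ − 1.645) + Φ(−δ − 1.645) = Φ(0.257) + Φ(-3.547) = 0.6016 + 0.0002 = 0.6018.
Type II error: β = 1 − power = 1 − 0.6018 = 0.3982.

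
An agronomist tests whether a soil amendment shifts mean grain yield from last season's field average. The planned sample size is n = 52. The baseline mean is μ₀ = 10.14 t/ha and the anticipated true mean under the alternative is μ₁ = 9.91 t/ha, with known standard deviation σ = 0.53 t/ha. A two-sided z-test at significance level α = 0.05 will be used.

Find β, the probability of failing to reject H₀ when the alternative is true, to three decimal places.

β ≈ 0.121

Standardized effect: d = |μ₁ − μ₀| / σ = |9.91 − 10.14| / 0.53 = 0.4340
Noncentrality parameter: δ = d·√n = 0.4340 × √52 = 3.1293
Critical value for a two-sided test at α = 0.05: z_{α/2} = 1.960.
Power = Φ(δ − 1.960) + Φ(−δ − 1.960) = Φ(1.169) + Φ(-5.089) = 0.8789 + 0.0000 = 0.8789.
Type II error: β = 1 − power = 1 − 0.8789 = 0.1211.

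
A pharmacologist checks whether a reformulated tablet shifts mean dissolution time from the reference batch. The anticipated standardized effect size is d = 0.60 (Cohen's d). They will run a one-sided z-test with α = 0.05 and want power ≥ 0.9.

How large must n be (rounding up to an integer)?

n = 24

Set Φ(δ − 1.645) = 0.9; then δ − 1.645 = Φ⁻¹(0.9) = 1.282, giving δ = 2.926.
δ = d·√n ⇒ n = (δ/d)² = (2.926 / 0.60)² = 23.79.
Round up to the next whole unit.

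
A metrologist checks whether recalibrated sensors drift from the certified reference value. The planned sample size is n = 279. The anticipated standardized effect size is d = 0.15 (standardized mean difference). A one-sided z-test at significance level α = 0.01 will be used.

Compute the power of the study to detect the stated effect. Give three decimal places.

Noncentrality parameter: δ = d·√n = 0.15 × √279 = 2.5055
Critical value for a one-sided test at α = 0.01: z_α = 2.326.
Power = P(Z > 2.326 − δ) = Φ(0.179) = 0.5711.

Power ≈ 0.571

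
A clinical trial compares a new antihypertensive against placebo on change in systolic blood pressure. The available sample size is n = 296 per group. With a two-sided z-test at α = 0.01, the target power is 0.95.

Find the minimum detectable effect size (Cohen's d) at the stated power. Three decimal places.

d ≈ 0.347

Need Φ(δ − 2.576) = 0.95, so δ = 2.576 + 1.645 = 4.221.
(The second rejection-region term Φ(−δ − z_{α/2}) is negligible and dropped.)
δ = d·√(n/2) ⇒ d = δ/√(n/2) = 4.221/√(296/2) = 0.3469.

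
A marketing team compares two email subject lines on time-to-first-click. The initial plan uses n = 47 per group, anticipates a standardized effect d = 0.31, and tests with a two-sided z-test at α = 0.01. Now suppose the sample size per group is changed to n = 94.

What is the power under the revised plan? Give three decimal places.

Power ≈ 0.326

With n = 94 per group: δ = d·√(n/2) = 0.31 × √(94/2) = 2.1253. Critical value z_{0.005} = 2.576.
Revised power = Φ(δ − 2.576) + Φ(−δ − 2.576) = Φ(-0.451) + Φ(-4.701) = 0.3261 + 0.0000 = 0.3261.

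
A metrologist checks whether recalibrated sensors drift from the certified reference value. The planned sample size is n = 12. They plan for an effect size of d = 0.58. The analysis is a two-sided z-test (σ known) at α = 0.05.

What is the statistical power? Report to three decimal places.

Noncentrality parameter: δ = d·√n = 0.58 × √12 = 2.0092
Critical value for a two-sided test at α = 0.05: z_{α/2} = 1.960.
Power = Φ(δ − 1.960) + Φ(−δ − 1.960) = Φ(0.049) + Φ(-3.969) = 0.5196 + 0.0000 = 0.5197.

Power ≈ 0.520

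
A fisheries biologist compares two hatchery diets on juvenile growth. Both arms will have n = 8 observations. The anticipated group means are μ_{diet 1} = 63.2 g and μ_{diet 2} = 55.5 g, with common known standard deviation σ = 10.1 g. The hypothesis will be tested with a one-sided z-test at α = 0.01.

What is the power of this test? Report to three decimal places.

Standardized effect: d = |μ_{diet 1} − μ_{diet 2}| / σ = |63.2 − 55.5| / 10.1 = 0.7624
Noncentrality parameter: δ = d·√(n/2) = 0.7624 × √(8/2) = 1.5248
Critical value for a one-sided test at α = 0.01: z_α = 2.326.
Power = Φ(δ − 2.326) = Φ(-0.802) = 0.2114.

Power ≈ 0.211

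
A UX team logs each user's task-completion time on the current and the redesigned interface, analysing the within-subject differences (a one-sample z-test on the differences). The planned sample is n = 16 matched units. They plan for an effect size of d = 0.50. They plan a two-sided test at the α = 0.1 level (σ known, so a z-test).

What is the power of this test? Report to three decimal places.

Noncentrality parameter: δ = d·√n = 0.50 × √16 = 2.0000
Two-sided α = 0.1 → critical value z_{0.05} = 1.645.
Power = Φ(δ − 1.645) + Φ(−δ − 1.645) = Φ(0.355) + Φ(-3.645) = 0.6388 + 0.0001 = 0.6389.

Power ≈ 0.639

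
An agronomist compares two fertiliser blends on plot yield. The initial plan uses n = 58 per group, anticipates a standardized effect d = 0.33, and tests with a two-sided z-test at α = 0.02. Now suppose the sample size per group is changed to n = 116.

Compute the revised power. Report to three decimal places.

Power ≈ 0.574

With n = 116 per group: δ = d·√(n/2) = 0.33 × √(116/2) = 2.5132. Critical value z_{0.01} = 2.326.
Revised power = Φ(δ − 2.326) + Φ(−δ − 2.326) = Φ(0.187) + Φ(-4.840) = 0.5741 + 0.0000 = 0.5741.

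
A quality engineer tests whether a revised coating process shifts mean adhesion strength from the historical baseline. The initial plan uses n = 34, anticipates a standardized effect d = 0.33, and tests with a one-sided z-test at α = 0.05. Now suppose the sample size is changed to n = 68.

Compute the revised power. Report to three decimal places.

With n = 68: δ = d·√n = 0.33 × √68 = 2.7212. Critical value z_{0.05} = 1.645.
Revised power = P(Z > 1.645 − δ) = Φ(1.076) = 0.8591.

Power ≈ 0.859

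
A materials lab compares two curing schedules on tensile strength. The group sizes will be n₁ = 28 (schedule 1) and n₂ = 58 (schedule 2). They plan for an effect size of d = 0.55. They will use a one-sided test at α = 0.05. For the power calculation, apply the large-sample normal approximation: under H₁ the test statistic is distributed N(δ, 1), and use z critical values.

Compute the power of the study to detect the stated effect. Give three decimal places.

Noncentrality parameter: δ = d / √(1/n₁ + 1/n₂) = 0.55 / √(1/28 + 1/58) = 2.3900
One-sided α = 0.05 → critical value z_{0.05} = 1.645.
Power = P(Z > 1.645 − δ) = Φ(0.745) = 0.7719.

Power ≈ 0.772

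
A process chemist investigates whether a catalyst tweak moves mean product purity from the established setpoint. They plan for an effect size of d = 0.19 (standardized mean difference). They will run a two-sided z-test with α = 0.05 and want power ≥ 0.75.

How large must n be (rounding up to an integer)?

Set Φ(δ − 1.960) = 0.75; then δ − 1.960 = Φ⁻¹(0.75) = 0.674, giving δ = 2.634.
(The Φ(−δ − z_{α/2}) term is vanishingly small for δ > 0 and is dropped in the standard sample-size formula.)
δ = d·√n ⇒ n = (δ/d)² = (2.634 / 0.19)² = 192.25.
Rounding up, n = 193.

n = 193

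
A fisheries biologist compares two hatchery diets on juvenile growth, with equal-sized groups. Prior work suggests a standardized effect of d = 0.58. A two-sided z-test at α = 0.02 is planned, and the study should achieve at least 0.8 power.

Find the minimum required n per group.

Set Φ(δ − 2.326) = 0.8; then δ − 2.326 = Φ⁻¹(0.8) = 0.842, giving δ = 3.168.
(The Φ(−δ − z_{α/2}) term is vanishingly small for δ > 0 and is dropped in the standard sample-size formula.)
δ = d·√(n/2) ⇒ n = 2(δ/d)² = 2 × (3.168 / 0.58)² = 59.67.
Round up to the next whole unit.

n = 60 per group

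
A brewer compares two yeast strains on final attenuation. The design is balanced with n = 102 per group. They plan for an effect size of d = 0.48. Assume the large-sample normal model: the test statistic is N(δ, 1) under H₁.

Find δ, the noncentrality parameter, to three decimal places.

The noncentrality parameter scales effect size by the design's sample-size factor: δ = d·√(n/2) = 0.48 × √(102/2) = 3.4279

δ ≈ 3.428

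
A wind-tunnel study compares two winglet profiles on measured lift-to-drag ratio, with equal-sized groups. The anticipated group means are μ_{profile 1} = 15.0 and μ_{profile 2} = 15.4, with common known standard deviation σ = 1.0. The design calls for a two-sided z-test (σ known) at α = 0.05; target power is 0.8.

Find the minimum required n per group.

Standardized effect: d = |μ_{profile 1} − μ_{profile 2}| / σ = |15.0 − 15.4| / 1.0 = 0.4000
Set Φ(δ − 1.960) = 0.8; then δ − 1.960 = Φ⁻¹(0.8) = 0.842, giving δ = 2.802.
(The Φ(−δ − z_{α/2}) term is vanishingly small for δ > 0 and is dropped in the standard sample-size formula.)
δ = d·√(n/2) ⇒ n = 2(δ/d)² = 2 × (2.802 / 0.4000)² = 98.11.
Round up to the next whole unit.

n = 99 per group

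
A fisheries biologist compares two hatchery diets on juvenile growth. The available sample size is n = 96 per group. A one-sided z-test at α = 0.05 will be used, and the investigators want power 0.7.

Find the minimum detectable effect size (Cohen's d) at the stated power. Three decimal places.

d ≈ 0.313

Required noncentrality: δ = z_{0.05} + z_{0.30} = 1.645 + 0.524 = 2.169.
δ = d·√(n/2) ⇒ d = δ/√(n/2) = 2.169/√(96/2) = 0.3131.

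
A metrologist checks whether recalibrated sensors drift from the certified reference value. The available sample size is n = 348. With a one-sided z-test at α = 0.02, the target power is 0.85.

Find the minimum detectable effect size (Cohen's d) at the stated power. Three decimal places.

d ≈ 0.166

Need Φ(δ − 2.054) = 0.85, so δ = 2.054 + 1.036 = 3.090.
δ = d·√n ⇒ d = δ/√n = 3.090/√348 = 0.1657.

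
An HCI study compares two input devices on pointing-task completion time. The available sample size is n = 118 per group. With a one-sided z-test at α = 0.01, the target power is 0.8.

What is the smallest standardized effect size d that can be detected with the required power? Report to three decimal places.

Need Φ(δ − 2.326) = 0.8, so δ = 2.326 + 0.842 = 3.168.
δ = d·√(n/2) ⇒ d = δ/√(n/2) = 3.168/√(118/2) = 0.4124.

d ≈ 0.412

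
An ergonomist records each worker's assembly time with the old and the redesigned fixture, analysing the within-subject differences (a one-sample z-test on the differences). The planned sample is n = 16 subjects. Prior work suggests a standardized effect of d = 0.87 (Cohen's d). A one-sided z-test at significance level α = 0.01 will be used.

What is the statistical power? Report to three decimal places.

Power ≈ 0.876

Noncentrality parameter: δ = d·√n = 0.87 × √16 = 3.4800
One-sided α = 0.01 → critical value z_{0.01} = 2.326.
Power = P(Z > 2.326 − δ) = Φ(1.154) = 0.8757.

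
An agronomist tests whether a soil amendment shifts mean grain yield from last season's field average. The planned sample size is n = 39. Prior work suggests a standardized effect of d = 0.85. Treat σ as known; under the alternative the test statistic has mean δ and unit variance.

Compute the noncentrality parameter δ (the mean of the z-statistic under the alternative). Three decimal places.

δ ≈ 5.308

δ = d·√n = 0.85 × √39 = 5.3082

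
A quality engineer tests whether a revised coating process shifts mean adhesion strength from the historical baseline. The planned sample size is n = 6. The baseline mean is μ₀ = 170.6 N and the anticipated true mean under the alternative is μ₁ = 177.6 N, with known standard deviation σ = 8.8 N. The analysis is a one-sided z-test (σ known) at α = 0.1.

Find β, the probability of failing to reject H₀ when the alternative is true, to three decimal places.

Standardized effect: d = |μ₁ − μ₀| / σ = |177.6 − 170.6| / 8.8 = 0.7955
Noncentrality parameter: δ = d·√n = 0.7955 × √6 = 1.9485
One-sided α = 0.1 → critical value z_{0.1} = 1.282.
Power = Φ(δ − 1.282) = Φ(0.667) = 0.7476.
Type II error: β = 1 − power = 1 − 0.7476 = 0.2524.

β ≈ 0.252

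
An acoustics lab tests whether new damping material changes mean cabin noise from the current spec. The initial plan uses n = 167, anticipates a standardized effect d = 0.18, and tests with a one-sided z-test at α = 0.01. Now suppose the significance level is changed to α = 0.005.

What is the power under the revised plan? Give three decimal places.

δ = d·√n = 0.18 × √167 = 2.3261 (unchanged). New critical value: z_{0.005} = 2.576.
Revised power = Φ(δ − 2.576) = Φ(-0.250) = 0.4014.

Power ≈ 0.401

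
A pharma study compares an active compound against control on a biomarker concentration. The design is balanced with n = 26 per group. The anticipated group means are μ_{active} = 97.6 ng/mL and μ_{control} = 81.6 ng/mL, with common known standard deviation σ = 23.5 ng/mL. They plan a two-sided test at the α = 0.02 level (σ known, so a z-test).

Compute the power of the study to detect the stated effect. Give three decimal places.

Standardized effect: d = |μ_{active} − μ_{control}| / σ = |97.6 − 81.6| / 23.5 = 0.6809
Noncentrality parameter: λ = d·√(n/2) = 0.6809 × √(26/2) = 2.4548
Two-sided α = 0.02 → critical value z_{0.01} = 2.326.
Power = Φ(λ − 2.326) + Φ(−λ − 2.326) = Φ(0.128) + Φ(-4.781) = 0.5511 + 0.0000 = 0.5511.

Power ≈ 0.551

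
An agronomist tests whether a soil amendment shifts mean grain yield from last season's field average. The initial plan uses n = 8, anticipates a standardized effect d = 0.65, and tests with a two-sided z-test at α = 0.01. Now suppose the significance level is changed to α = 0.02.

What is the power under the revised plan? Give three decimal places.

Power ≈ 0.313

δ = d·√n = 0.65 × √8 = 1.8385 (unchanged). New critical value: z_{0.01} = 2.326.
Revised power = Φ(δ − 2.326) + Φ(−δ − 2.326) = Φ(-0.488) + Φ(-4.165) = 0.3128 + 0.0000 = 0.3128.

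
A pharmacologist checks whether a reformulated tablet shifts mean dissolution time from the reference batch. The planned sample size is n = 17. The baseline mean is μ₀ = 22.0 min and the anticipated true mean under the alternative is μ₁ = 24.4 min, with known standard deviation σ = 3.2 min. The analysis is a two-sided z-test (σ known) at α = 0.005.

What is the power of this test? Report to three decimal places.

Standardized effect: d = |μ₁ − μ₀| / σ = |24.4 − 22.0| / 3.2 = 0.7500
Noncentrality parameter: δ = d·√n = 0.7500 × √17 = 3.0923
Two-sided α = 0.005 → critical value z_{0.0025} = 2.807.
Power = Φ(δ − 2.807) + Φ(−δ − 2.807) = Φ(0.285) + Φ(-5.899) = 0.6123 + 0.0000 = 0.6123.

Power ≈ 0.612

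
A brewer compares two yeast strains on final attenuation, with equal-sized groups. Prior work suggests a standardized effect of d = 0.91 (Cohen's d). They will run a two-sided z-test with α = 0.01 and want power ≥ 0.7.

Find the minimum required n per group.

n = 24 per group

Set Φ(δ − 2.576) = 0.7; then δ − 2.576 = Φ⁻¹(0.7) = 0.524, giving δ = 3.100.
(For δ > 0 the lower-tail rejection region contributes negligibly to power, so the one-term inversion is standard.)
δ = d·√(n/2) ⇒ n = 2(δ/d)² = 2 × (3.100 / 0.91)² = 23.21.
Rounding up, n = 24 per group.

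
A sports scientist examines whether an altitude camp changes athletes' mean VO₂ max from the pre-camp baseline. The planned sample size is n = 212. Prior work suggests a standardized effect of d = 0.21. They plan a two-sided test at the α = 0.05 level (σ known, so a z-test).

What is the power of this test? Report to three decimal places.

Power ≈ 0.864

Noncentrality parameter: λ = d·√n = 0.21 × √212 = 3.0576
Two-sided α = 0.05 → critical value z_{0.025} = 1.960.
Power = Φ(λ − 1.960) + Φ(−λ − 1.960) = Φ(1.098) + Φ(-5.018) = 0.8638 + 0.0000 = 0.8638.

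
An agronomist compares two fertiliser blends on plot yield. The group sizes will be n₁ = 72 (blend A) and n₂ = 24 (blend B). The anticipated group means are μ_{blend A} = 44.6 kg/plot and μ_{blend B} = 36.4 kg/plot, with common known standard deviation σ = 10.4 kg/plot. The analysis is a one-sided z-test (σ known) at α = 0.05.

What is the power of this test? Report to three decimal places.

Power ≈ 0.955

Standardized effect: d = |μ_{blend A} − μ_{blend B}| / σ = |44.6 − 36.4| / 10.4 = 0.7885
Noncentrality parameter: δ = d / √(1/n₁ + 1/n₂) = 0.7885 / √(1/72 + 1/24) = 3.3452
Critical value for a one-sided test at α = 0.05: z_α = 1.645.
Power = Φ(δ − 1.645) = Φ(1.700) = 0.9555.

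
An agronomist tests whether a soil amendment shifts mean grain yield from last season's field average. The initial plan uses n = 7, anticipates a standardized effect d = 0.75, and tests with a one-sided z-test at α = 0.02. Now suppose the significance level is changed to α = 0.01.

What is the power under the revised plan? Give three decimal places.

Power ≈ 0.366

δ = d·√n = 0.75 × √7 = 1.9843 (unchanged). New critical value: z_{0.01} = 2.326.
Revised power = Φ(δ − 2.326) = Φ(-0.342) = 0.3662.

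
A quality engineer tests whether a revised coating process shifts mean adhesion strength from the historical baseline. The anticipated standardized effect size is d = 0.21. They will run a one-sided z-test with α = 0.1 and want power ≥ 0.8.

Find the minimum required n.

For power 0.8 need Φ(δ − z_{0.1}) = 0.8, so δ = z_{0.1} + z_{0.20} = 1.282 + 0.842 = 2.123.
δ = d·√n ⇒ n = (δ/d)² = (2.123 / 0.21)² = 102.22.
Rounding up, n = 103.

n = 103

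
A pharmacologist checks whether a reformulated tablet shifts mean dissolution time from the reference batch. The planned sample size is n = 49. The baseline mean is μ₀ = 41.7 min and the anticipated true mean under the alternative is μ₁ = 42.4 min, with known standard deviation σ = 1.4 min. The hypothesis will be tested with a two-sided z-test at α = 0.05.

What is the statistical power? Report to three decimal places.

Power ≈ 0.938

Standardized effect: d = |μ₁ − μ₀| / σ = |42.4 − 41.7| / 1.4 = 0.5000
Noncentrality parameter: δ = d·√n = 0.5000 × √49 = 3.5000
Two-sided α = 0.05 → critical value z_{0.025} = 1.960.
Power = Φ(δ − 1.960) + Φ(−δ − 1.960) = Φ(1.540) + Φ(-5.460) = 0.9382 + 0.0000 = 0.9382.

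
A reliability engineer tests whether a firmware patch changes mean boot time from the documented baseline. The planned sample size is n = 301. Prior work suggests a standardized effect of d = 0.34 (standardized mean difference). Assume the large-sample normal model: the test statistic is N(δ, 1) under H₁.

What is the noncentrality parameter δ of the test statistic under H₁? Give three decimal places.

δ ≈ 5.899

δ = d·√n = 0.34 × √301 = 5.8988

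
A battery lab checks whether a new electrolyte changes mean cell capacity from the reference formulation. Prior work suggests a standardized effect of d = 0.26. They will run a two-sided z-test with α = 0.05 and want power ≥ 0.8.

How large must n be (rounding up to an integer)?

Set Φ(δ − 1.960) = 0.8; then δ − 1.960 = Φ⁻¹(0.8) = 0.842, giving δ = 2.802.
(For δ > 0 the lower-tail rejection region contributes negligibly to power, so the one-term inversion is standard.)
δ = d·√n ⇒ n = (δ/d)² = (2.802 / 0.26)² = 116.11.
Rounding up, n = 117.

n = 117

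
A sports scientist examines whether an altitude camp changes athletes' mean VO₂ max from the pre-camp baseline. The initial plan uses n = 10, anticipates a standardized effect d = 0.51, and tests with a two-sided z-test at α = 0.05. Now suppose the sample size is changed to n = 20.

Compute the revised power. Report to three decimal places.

With n = 20: δ = d·√n = 0.51 × √20 = 2.2808. Critical value z_{0.025} = 1.960.
Revised power = Φ(δ − 1.960) + Φ(−δ − 1.960) = Φ(0.321) + Φ(-4.241) = 0.6258 + 0.0000 = 0.6258.

Power ≈ 0.626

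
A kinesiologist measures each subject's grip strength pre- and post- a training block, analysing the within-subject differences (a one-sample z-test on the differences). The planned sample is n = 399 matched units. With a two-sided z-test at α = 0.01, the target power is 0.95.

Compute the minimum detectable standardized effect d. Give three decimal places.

d ≈ 0.211

Required noncentrality: δ = z_{0.005} + z_{0.05} = 2.576 + 1.645 = 4.221.
(The second rejection-region term Φ(−δ − z_{α/2}) is negligible and dropped.)
δ = d·√n ⇒ d = δ/√n = 4.221/√399 = 0.2113.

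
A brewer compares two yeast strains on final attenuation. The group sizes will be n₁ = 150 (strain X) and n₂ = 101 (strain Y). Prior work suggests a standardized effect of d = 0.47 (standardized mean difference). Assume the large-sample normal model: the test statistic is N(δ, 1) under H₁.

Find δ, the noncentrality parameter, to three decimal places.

δ ≈ 3.651

The noncentrality parameter scales effect size by the design's sample-size factor: δ = d / √(1/n₁ + 1/n₂) = 0.47 / √(1/150 + 1/101) = 3.6515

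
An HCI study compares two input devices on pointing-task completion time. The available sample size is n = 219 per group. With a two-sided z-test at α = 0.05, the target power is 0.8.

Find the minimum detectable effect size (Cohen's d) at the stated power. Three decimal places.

Required noncentrality: δ = z_{0.025} + z_{0.20} = 1.960 + 0.842 = 2.802.
(Lower-tail contribution to power is negligible for δ > 0.)
δ = d·√(n/2) ⇒ d = δ/√(n/2) = 2.802/√(219/2) = 0.2677.

d ≈ 0.268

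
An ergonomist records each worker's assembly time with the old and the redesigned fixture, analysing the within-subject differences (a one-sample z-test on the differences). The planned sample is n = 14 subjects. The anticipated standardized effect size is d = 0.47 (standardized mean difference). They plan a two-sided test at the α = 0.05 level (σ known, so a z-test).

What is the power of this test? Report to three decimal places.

Power ≈ 0.420

Noncentrality parameter: δ = d·√n = 0.47 × √14 = 1.7586
Two-sided α = 0.05 → critical value z_{0.025} = 1.960.
Power = Φ(δ − 1.960) + Φ(−δ − 1.960) = Φ(-0.201) + Φ(-3.719) = 0.4202 + 0.0001 = 0.4203.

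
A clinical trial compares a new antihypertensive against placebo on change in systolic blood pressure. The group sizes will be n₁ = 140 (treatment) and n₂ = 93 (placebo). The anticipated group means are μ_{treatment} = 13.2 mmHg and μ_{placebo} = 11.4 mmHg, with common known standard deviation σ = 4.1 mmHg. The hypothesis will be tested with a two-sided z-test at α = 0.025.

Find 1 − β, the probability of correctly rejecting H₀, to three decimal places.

Power ≈ 0.851

Standardized effect: d = |μ_{treatment} − μ_{placebo}| / σ = |13.2 − 11.4| / 4.1 = 0.4390
Noncentrality parameter: δ = d / √(1/n₁ + 1/n₂) = 0.4390 / √(1/140 + 1/93) = 3.2818
Two-sided α = 0.025 → critical value z_{0.0125} = 2.241.
Power = Φ(δ − 2.241) + Φ(−δ − 2.241) = Φ(1.040) + Φ(-5.523) = 0.8509 + 0.0000 = 0.8509.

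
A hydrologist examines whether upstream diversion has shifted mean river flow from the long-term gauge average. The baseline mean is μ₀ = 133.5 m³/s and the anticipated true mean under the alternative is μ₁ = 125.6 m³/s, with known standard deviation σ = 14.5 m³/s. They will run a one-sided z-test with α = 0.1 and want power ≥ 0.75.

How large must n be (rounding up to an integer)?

n = 13

Standardized effect: d = |μ₁ − μ₀| / σ = |125.6 − 133.5| / 14.5 = 0.5448
For power 0.75 need Φ(δ − z_{0.1}) = 0.75, so δ = z_{0.1} + z_{0.25} = 1.282 + 0.674 = 1.956.
δ = d·√n ⇒ n = (δ/d)² = (1.956 / 0.5448)² = 12.89.
Rounding up, n = 13.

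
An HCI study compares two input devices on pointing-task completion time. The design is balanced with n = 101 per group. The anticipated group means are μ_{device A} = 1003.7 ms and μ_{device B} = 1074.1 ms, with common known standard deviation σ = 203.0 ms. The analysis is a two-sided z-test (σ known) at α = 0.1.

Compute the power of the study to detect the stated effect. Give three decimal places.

Standardized effect: d = |μ_{device A} − μ_{device B}| / σ = |1003.7 − 1074.1| / 203.0 = 0.3468
Noncentrality parameter: δ = d·√(n/2) = 0.3468 × √(101/2) = 2.4645
Two-sided α = 0.1 → critical value z_{0.05} = 1.645.
Power = Φ(δ − 1.645) + Φ(−δ − 1.645) = Φ(0.820) + Φ(-4.109) = 0.7938 + 0.0000 = 0.7938.

Power ≈ 0.794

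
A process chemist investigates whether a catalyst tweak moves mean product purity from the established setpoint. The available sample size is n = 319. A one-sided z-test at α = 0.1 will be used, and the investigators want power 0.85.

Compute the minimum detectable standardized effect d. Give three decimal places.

d ≈ 0.130

Need Φ(δ − 1.282) = 0.85, so δ = 1.282 + 1.036 = 2.318.
δ = d·√n ⇒ d = δ/√n = 2.318/√319 = 0.1298.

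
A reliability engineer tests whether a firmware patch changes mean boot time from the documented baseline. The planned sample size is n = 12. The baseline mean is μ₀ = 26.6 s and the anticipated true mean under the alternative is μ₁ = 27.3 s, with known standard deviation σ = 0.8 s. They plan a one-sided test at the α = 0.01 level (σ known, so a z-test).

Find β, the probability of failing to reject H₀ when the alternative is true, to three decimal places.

Standardized effect: d = |μ₁ − μ₀| / σ = |27.3 − 26.6| / 0.8 = 0.8750
Noncentrality parameter: λ = d·√n = 0.8750 × √12 = 3.0311
One-sided α = 0.01 → critical value z_{0.01} = 2.326.
Power = P(Z > 2.326 − λ) = Φ(0.705) = 0.7595.
Type II error: β = 1 − power = 1 − 0.7595 = 0.2405.

β ≈ 0.240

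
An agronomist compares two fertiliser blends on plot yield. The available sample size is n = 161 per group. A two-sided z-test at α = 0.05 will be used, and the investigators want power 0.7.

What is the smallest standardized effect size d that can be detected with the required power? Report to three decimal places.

Need Φ(δ − 1.960) = 0.7, so δ = 1.960 + 0.524 = 2.484.
(Lower-tail contribution to power is negligible for δ > 0.)
δ = d·√(n/2) ⇒ d = δ/√(n/2) = 2.484/√(161/2) = 0.2769.

d ≈ 0.277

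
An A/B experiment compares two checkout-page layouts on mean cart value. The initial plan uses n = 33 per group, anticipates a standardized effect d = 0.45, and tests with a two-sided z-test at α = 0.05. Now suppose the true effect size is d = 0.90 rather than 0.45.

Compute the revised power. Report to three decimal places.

Power ≈ 0.955

With d = 0.90: δ = d·√(n/2) = 0.90 × √(33/2) = 3.6558. Critical value z_{0.025} = 1.960.
Revised power = Φ(δ − 1.960) + Φ(−δ − 1.960) = Φ(1.696) + Φ(-5.616) = 0.9550 + 0.0000 = 0.9550.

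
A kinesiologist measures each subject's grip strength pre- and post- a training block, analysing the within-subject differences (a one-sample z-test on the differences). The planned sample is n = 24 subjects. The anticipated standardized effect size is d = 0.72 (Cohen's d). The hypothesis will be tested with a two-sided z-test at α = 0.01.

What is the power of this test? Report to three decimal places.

Power ≈ 0.829

Noncentrality parameter: δ = d·√n = 0.72 × √24 = 3.5273
Two-sided α = 0.01 → critical value z_{0.005} = 2.576.
Power = Φ(δ − 2.576) + Φ(−δ − 2.576) = Φ(0.951) + Φ(-6.103) = 0.8293 + 0.0000 = 0.8293.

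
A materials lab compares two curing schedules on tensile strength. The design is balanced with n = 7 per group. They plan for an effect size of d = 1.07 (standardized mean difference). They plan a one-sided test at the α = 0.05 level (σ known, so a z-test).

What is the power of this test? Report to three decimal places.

Noncentrality parameter: δ = d·√(n/2) = 1.07 × √(7/2) = 2.0018
One-sided α = 0.05 → critical value z_{0.05} = 1.645.
Power = Φ(δ − 1.645) = Φ(0.357) = 0.6394.

Power ≈ 0.639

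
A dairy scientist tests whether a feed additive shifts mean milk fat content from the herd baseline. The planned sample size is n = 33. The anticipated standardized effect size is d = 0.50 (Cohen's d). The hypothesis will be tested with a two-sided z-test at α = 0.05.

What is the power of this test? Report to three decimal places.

Power ≈ 0.819

Noncentrality parameter: δ = d·√n = 0.50 × √33 = 2.8723
Two-sided α = 0.05 → critical value z_{0.025} = 1.960.
Power = Φ(δ − 1.960) + Φ(−δ − 1.960) = Φ(0.912) + Φ(-4.832) = 0.8192 + 0.0000 = 0.8192.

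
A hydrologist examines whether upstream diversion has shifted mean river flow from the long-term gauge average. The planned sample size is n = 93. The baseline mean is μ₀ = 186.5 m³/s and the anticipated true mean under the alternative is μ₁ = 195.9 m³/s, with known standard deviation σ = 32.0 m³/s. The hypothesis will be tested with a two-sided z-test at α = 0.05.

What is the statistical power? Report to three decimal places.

Power ≈ 0.809

Standardized effect: d = |μ₁ − μ₀| / σ = |195.9 − 186.5| / 32.0 = 0.2938
Noncentrality parameter: δ = d·√n = 0.2938 × √93 = 2.8328
Two-sided α = 0.05 → critical value z_{0.025} = 1.960.
Power = Φ(δ − 1.960) + Φ(−δ − 1.960) = Φ(0.873) + Φ(-4.793) = 0.8086 + 0.0000 = 0.8086.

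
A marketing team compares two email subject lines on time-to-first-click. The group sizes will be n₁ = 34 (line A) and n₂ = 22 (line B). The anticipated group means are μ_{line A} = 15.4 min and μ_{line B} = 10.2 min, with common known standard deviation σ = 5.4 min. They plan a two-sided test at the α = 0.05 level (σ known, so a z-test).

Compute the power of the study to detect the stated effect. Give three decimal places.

Standardized effect: d = |μ_{line A} − μ_{line B}| / σ = |15.4 − 10.2| / 5.4 = 0.9630
Noncentrality parameter: δ = d / √(1/n₁ + 1/n₂) = 0.9630 / √(1/34 + 1/22) = 3.5194
Two-sided α = 0.05 → critical value z_{0.025} = 1.960.
Power = Φ(δ − 1.960) + Φ(−δ − 1.960) = Φ(1.559) + Φ(-5.479) = 0.9406 + 0.0000 = 0.9406.

Power ≈ 0.941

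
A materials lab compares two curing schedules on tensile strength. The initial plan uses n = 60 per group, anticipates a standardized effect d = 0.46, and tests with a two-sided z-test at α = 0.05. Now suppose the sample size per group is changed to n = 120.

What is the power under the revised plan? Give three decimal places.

With n = 120 per group: δ = d·√(n/2) = 0.46 × √(120/2) = 3.5631. Critical value z_{0.025} = 1.960.
Revised power = Φ(δ − 1.960) + Φ(−δ − 1.960) = Φ(1.603) + Φ(-5.523) = 0.9456 + 0.0000 = 0.9456.

Power ≈ 0.946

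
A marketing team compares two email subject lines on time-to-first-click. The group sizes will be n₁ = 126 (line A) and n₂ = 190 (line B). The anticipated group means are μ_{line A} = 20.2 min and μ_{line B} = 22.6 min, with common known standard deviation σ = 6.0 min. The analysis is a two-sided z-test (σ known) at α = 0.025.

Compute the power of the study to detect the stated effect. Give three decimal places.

Standardized effect: d = |μ_{line A} − μ_{line B}| / σ = |20.2 − 22.6| / 6.0 = 0.4000
Noncentrality parameter: δ = d / √(1/n₁ + 1/n₂) = 0.4000 / √(1/126 + 1/190) = 3.4816
Two-sided α = 0.025 → critical value z_{0.0125} = 2.241.
Power = Φ(δ − 2.241) + Φ(−δ − 2.241) = Φ(1.240) + Φ(-5.723) = 0.8925 + 0.0000 = 0.8925.

Power ≈ 0.893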